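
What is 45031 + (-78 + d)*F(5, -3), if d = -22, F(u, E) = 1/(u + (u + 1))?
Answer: 495241/11 ≈ 45022.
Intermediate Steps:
F(u, E) = 1/(1 + 2*u) (F(u, E) = 1/(u + (1 + u)) = 1/(1 + 2*u))
45031 + (-78 + d)*F(5, -3) = 45031 + (-78 - 22)/(1 + 2*5) = 45031 - 100/(1 + 10) = 45031 - 100/11 = 495241/11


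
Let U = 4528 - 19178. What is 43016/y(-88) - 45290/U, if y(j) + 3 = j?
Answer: -62606301/133315 ≈ -469.61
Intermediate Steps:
U = -14650
y(j) = -3 + j
43016/y(-88) - 45290/U = 43016/(-3 - 88) - 45290/(-14650) = 43016/(-91) - 45290*(-1/14650) = 43016*(-1/91) + 4529/1465 = -43016/91 + 4529/1465 = -62606301/133315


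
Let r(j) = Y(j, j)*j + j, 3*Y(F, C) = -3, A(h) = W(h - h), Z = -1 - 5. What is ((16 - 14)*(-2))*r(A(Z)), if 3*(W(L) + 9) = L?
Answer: 0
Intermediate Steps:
W(L) = -9 + L/3
Z = -6
A(h) = -9 (A(h) = -9 + (h - h)/3 = -9 + (⅓)*0 = -9 + 0 = -9)
Y(F, C) = -1 (Y(F, C) = (⅓)*(-3) = -1)
r(j) = 0 (r(j) = -j + j = 0)
((16 - 14)*(-2))*r(A(Z)) = ((16 - 14)*(-2))*0 = (2*(-2))*0 = -4*0 = 0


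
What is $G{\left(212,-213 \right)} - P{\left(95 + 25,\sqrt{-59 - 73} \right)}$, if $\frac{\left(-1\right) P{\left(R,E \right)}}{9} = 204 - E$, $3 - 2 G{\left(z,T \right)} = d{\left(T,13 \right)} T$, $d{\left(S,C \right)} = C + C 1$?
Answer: $\frac{9213}{2} - 18 i \sqrt{33} \approx 4606.5 - 103.4 i$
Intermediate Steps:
$d{\left(S,C \right)} = 2 C$ ($d{\left(S,C \right)} = C + C = 2 C$)
$G{\left(z,T \right)} = \frac{3}{2} - 13 T$ ($G{\left(z,T \right)} = \frac{3}{2} - \frac{2 \cdot 13 T}{2} = \frac{3}{2} - \frac{26 T}{2} = \frac{3}{2} - 13 T$)
$P{\left(R,E \right)} = -1836 + 9 E$ ($P{\left(R,E \right)} = - 9 \left(204 - E\right) = -1836 + 9 E$)
$G{\left(212,-213 \right)} - P{\left(95 + 25,\sqrt{-59 - 73} \right)} = \left(\frac{3}{2} - -2769\right) - \left(-1836 + 9 \sqrt{-59 - 73}\right) = \left(\frac{3}{2} + 2769\right) - \left(-1836 + 9 \sqrt{-59 - 73}\right) = \frac{5541}{2} - \left(-1836 + 9 \sqrt{-59 - 73}\right) = \frac{5541}{2} - \left(-1836 + 9 \sqrt{-132}\right) = \frac{5541}{2} - \left(-1836 + 9 \cdot 2 i \sqrt{33}\right) = \frac{5541}{2} - \left(-1836 + 18 i \sqrt{33}\right) = \frac{5541}{2} + \left(1836 - 18 i \sqrt{33}\right) = \frac{9213}{2} - 18 i \sqrt{33}$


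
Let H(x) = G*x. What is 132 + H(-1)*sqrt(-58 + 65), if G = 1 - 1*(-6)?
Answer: 132 - 7*sqrt(7) ≈ 113.48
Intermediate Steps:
G = 7 (G = 1 + 6 = 7)
H(x) = 7*x
132 + H(-1)*sqrt(-58 + 65) = 132 + (7*(-1))*sqrt(-58 + 65) = 132 - 7*sqrt(7)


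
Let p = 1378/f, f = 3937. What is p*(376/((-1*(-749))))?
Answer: 518128/2948813 ≈ 0.17571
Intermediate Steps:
p = 1378/3937 ≈ 0.35001
p*(376/((-1*(-749)))) = 1378*(376/((-1*(-749))))/3937 = 1378*(376/749)/3937 = 1378*(376*(1/749))/3937 = (1378/3937)*(376/749) = 518128/2948813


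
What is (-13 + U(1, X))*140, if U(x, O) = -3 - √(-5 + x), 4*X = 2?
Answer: -2240 - 280*I ≈ -2240.0 - 280.0*I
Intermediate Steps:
X = ½ (X = (¼)*2 = ½ ≈ 0.50000)
(-13 + U(1, X))*140 = (-13 + (-3 - √(-5 + 1)))*140 = (-13 + (-3 - √(-4)))*140 = (-13 + (-3 - 2*I))*140 = (-16 - 2*I)*140 = -2240 - 280*I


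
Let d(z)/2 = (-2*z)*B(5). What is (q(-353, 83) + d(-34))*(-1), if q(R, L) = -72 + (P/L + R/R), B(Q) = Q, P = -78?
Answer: -50469/83 ≈ -608.06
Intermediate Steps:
d(z) = -20*z (d(z) = 2*(-2*z*5) = 2*(-10*z) = -20*z)
q(R, L) = -71 - 78/L (q(R, L) = -72 + (-78/L + R/R) = -72 + (-78/L + 1) = -72 + (1 - 78/L) = -71 - 78/L)
(q(-353, 83) + d(-34))*(-1) = ((-71 - 78/83) - 20*(-34))*(-1) = ((-71 - 78*1/83) + 680)*(-1) = ((-71 - 78/83) + 680)*(-1) = (-5971/83 + 680)*(-1) = (50469/83)*(-1) = -50469/83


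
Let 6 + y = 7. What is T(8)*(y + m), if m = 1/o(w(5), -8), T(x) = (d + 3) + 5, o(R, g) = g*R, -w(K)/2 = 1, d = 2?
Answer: 85/8 ≈ 10.625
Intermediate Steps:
w(K) = -2 (w(K) = -2*1 = -2)
o(R, g) = R*g
y = 1 (y = -6 + 7 = 1)
T(x) = 10 (T(x) = (2 + 3) + 5 = 5 + 5 = 10)
m = 1/16 (m = 1/(-2*(-8)) = 1/16 ≈ 0.062500)
T(8)*(y + m) = 10*(1 + 1/16) = 10*(17/16) = 85/8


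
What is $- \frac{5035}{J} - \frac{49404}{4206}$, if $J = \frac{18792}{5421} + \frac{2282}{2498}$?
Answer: $- \frac{8047356707887}{6929751623} \approx -1161.3$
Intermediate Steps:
$J = \frac{9885523}{2256943}$ ($J = 18792 \cdot \frac{1}{5421} + 2282 \cdot \frac{1}{2498} = \frac{6264}{1807} + \frac{1141}{1249} = \frac{9885523}{2256943} \approx 4.3801$)
$- \frac{5035}{J} - \frac{49404}{4206} = - \frac{5035}{\frac{9885523}{2256943}} - \frac{49404}{4206} = \left(-5035\right) \frac{2256943}{9885523} - \frac{8234}{701} = - \frac{11363708005}{9885523} - \frac{8234}{701} = - \frac{8047356707887}{6929751623}$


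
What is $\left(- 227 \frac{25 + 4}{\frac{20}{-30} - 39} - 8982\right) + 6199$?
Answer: $- \frac{311428}{119} \approx -2617.0$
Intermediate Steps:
$\left(- 227 \frac{25 + 4}{\frac{20}{-30} - 39} - 8982\right) + 6199 = \left(- 227 \frac{29}{20 \left(- \frac{1}{30}\right) - 39} - 8982\right) + 6199 = \left(- 227 \frac{29}{- \frac{2}{3} - 39} - 8982\right) + 6199 = \left(- 227 \frac{29}{- \frac{119}{3}} - 8982\right) + 6199 = \left(- 227 \cdot 29 \left(- \frac{3}{119}\right) - 8982\right) + 6199 = \left(\left(-227\right) \left(- \frac{87}{119}\right) - 8982\right) + 6199 = \left(\frac{19749}{119} - 8982\right) + 6199 = - \frac{1049109}{119} + 6199 = - \frac{311428}{119}$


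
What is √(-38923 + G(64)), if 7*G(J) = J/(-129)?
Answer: I*√31738222299/903 ≈ 197.29*I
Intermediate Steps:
G(J) = -J/903 (G(J) = (J/(-129))/7 = (J*(-1/129))/7 = (-J/129)/7 = -J/903)
√(-38923 + G(64)) = √(-38923 - 1/903*64) = √(-38923 - 64/903) = √(-35147533/903) = I*√31738222299/903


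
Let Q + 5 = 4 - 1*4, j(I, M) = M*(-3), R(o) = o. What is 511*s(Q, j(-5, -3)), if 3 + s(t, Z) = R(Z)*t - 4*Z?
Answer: -42924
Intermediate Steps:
j(I, M) = -3*M
Q = -5 (Q = -5 + (4 - 1*4) = -5 + (4 - 4) = -5 + 0 = -5)
s(t, Z) = -3 - 4*Z + Z*t (s(t, Z) = -3 + (Z*t - 4*Z) = -3 + (-4*Z + Z*t) = -3 - 4*Z + Z*t)
511*s(Q, j(-5, -3)) = 511*(-3 - (-12)*(-3) - 3*(-3)*(-5)) = 511*(-3 - 4*9 + 9*(-5)) = 511*(-3 - 36 - 45) = 511*(-84) = -42924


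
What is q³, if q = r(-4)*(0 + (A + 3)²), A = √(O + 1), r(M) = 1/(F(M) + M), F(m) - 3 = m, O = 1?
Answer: -(3 + √2)⁶/125 ≈ -59.185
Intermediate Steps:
F(m) = 3 + m
r(M) = 1/(3 + 2*M) (r(M) = 1/((3 + M) + M) = 1/(3 + 2*M))
A = √2 (A = √(1 + 1) = √2 ≈ 1.4142)
q = -(3 + √2)²/5 (q = (0 + (√2 + 3)²)/(3 + 2*(-4)) = (0 + (3 + √2)²)/(3 - 8) = (3 + √2)²/(-5) = -(3 + √2)²/5 ≈ -3.8971)
q³ = (-(3 + √2)²/5)³ = -(3 + √2)⁶/125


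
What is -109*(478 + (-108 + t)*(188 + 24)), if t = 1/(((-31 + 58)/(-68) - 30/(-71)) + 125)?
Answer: 1474878659702/603623 ≈ 2.4434e+6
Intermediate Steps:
t = 4828/603623 (t = 1/((27*(-1/68) - 30*(-1/71)) + 125) = 1/((-27/68 + 30/71) + 125) = 1/(123/4828 + 125) = 1/(603623/4828) = 4828/603623 ≈ 0.0079984)
-109*(478 + (-108 + t)*(188 + 24)) = -109*(478 + (-108 + 4828/603623)*(188 + 24)) = -109*(478 - 65186456/603623*212) = -109*(478 - 13819528672/603623) = -109*(-13530996878/603623) = 1474878659702/603623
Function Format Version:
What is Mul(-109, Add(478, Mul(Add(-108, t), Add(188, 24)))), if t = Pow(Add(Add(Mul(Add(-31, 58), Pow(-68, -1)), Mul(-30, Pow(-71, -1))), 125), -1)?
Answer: Rational(1474878659702, 603623) ≈ 2.4434e+6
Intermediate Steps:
t = Rational(4828, 603623) (t = Pow(Add(Add(Mul(27, Rational(-1, 68)), Mul(-30, Rational(-1, 71))), 125), -1) = Pow(Add(Add(Rational(-27, 68), Rational(30, 71)), 125), -1) = Pow(Add(Rational(123, 4828), 125), -1) = Pow(Rational(603623, 4828), -1) = Rational(4828, 603623) ≈ 0.0079984)
Mul(-109, Add(478, Mul(Add(-108, t), Add(188, 24)))) = Mul(-109, Add(478, Mul(Add(-108, Rational(4828, 603623)), Add(188, 24)))) = Mul(-109, Add(478, Mul(Rational(-65186456, 603623), 212))) = Mul(-109, Add(478, Rational(-13819528672, 603623))) = Mul(-109, Rational(-13530996878, 603623)) = Rational(1474878659702, 603623)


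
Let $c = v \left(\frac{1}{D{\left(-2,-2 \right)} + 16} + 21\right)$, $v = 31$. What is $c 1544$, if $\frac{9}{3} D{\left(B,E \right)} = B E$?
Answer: $\frac{13102770}{13} \approx 1.0079 \cdot 10^{6}$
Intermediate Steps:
$D{\left(B,E \right)} = \frac{B E}{3}$
$c = \frac{33945}{52}$ ($c = 31 \left(\frac{1}{\frac{1}{3} \left(-2\right) \left(-2\right) + 16} + 21\right) = 31 \left(\frac{1}{\frac{4}{3} + 16} + 21\right) = 31 \left(\frac{1}{\frac{52}{3}} + 21\right) = 31 \left(\frac{3}{52} + 21\right) = 31 \cdot \frac{1095}{52} = \frac{33945}{52} \approx 652.79$)
$c 1544 = \frac{33945}{52} \cdot 1544 = \frac{13102770}{13}$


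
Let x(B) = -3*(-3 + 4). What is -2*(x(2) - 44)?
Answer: 94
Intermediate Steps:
x(B) = -3 (x(B) = -3*1 = -3)
-2*(x(2) - 44) = -2*(-3 - 44) = -2*(-47) = 94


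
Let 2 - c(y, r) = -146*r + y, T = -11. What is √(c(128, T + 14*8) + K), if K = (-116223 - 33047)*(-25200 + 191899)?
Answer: I*√24883145110 ≈ 1.5774e+5*I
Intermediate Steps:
c(y, r) = 2 - y + 146*r (c(y, r) = 2 - (-146*r + y) = 2 - (y - 146*r) = 2 + (-y + 146*r) = 2 - y + 146*r)
K = -24883159730 (K = -149270*166699 = -24883159730)
√(c(128, T + 14*8) + K) = √((2 - 1*128 + 146*(-11 + 14*8)) - 24883159730) = √((2 - 128 + 146*(-11 + 112)) - 24883159730) = √((2 - 128 + 146*101) - 24883159730) = √((2 - 128 + 14746) - 24883159730) = √(14620 - 24883159730) = √(-24883145110) = I*√24883145110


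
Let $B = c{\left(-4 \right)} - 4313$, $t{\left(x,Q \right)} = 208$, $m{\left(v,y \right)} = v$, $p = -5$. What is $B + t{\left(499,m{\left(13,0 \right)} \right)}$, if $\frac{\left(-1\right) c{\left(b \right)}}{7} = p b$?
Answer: $-4245$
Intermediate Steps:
$c{\left(b \right)} = 35 b$ ($c{\left(b \right)} = - 7 \left(- 5 b\right) = 35 b$)
$B = -4453$ ($B = 35 \left(-4\right) - 4313 = -140 - 4313 = -4453$)
$B + t{\left(499,m{\left(13,0 \right)} \right)} = -4453 + 208 = -4245$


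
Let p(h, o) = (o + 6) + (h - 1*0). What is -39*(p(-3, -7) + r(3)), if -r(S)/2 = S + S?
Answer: 624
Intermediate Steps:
p(h, o) = 6 + h + o (p(h, o) = (6 + o) + (h + 0) = (6 + o) + h = 6 + h + o)
r(S) = -4*S (r(S) = -2*(S + S) = -4*S)
-39*(p(-3, -7) + r(3)) = -39*((6 - 3 - 7) - 4*3) = -39*(-4 - 12) = -39*(-16) = 624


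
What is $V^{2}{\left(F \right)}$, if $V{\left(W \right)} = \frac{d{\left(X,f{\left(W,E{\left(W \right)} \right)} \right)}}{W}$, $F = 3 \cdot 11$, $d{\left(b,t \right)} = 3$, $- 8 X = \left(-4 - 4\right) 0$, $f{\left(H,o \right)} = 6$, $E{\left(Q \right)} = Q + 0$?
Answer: $\frac{1}{121} \approx 0.0082645$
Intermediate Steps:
$E{\left(Q \right)} = Q$
$X = 0$ ($X = - \frac{\left(-4 - 4\right) 0}{8} = - \frac{\left(-8\right) 0}{8} = \left(- \frac{1}{8}\right) 0 = 0$)
$F = 33$
$V{\left(W \right)} = \frac{3}{W}$
$V^{2}{\left(F \right)} = \left(\frac{3}{33}\right)^{2} = \left(3 \cdot \frac{1}{33}\right)^{2} = \left(\frac{1}{11}\right)^{2} = \frac{1}{121}$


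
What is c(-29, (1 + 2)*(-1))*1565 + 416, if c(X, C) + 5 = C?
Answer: -12104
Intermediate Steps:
c(X, C) = -5 + C
c(-29, (1 + 2)*(-1))*1565 + 416 = (-5 + (1 + 2)*(-1))*1565 + 416 = (-5 + 3*(-1))*1565 + 416 = (-5 - 3)*1565 + 416 = -8*1565 + 416 = -12520 + 416 = -12104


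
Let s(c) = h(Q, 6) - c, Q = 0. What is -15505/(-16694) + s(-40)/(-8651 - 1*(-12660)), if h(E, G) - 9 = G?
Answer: 63077715/66926246 ≈ 0.94250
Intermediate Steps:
h(E, G) = 9 + G
s(c) = 15 - c (s(c) = (9 + 6) - c = 15 - c)
-15505/(-16694) + s(-40)/(-8651 - 1*(-12660)) = -15505/(-16694) + (15 - 1*(-40))/(-8651 - 1*(-12660)) = -15505*(-1/16694) + (15 + 40)/(-8651 + 12660) = 15505/16694 + 55/4009 = 63077715/66926246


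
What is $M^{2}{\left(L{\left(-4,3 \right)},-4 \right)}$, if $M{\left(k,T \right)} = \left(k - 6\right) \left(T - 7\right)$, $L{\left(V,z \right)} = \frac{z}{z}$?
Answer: $3025$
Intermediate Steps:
$L{\left(V,z \right)} = 1$
$M{\left(k,T \right)} = \left(-7 + T\right) \left(-6 + k\right)$ ($M{\left(k,T \right)} = \left(-6 + k\right) \left(-7 + T\right) = \left(-7 + T\right) \left(-6 + k\right)$)
$M^{2}{\left(L{\left(-4,3 \right)},-4 \right)} = \left(42 - 7 - -24 - 4\right)^{2} = \left(42 - 7 + 24 - 4\right)^{2} = 55^{2} = 3025$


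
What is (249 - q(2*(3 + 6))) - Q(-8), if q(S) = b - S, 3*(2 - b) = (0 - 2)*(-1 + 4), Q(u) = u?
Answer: 271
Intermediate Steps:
b = 4 (b = 2 - (0 - 2)*(-1 + 4)/3 = 2 - (-2)*3/3 = 2 - ⅓*(-6) = 2 + 2 = 4)
q(S) = 4 - S
(249 - q(2*(3 + 6))) - Q(-8) = (249 - (4 - 2*(3 + 6))) - 1*(-8) = (249 - (4 - 2*9)) + 8 = (249 - (4 - 1*18)) + 8 = (249 - (4 - 18)) + 8 = (249 - 1*(-14)) + 8 = (249 + 14) + 8 = 263 + 8 = 271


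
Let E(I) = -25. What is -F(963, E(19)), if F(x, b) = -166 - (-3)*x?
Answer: -2723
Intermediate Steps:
F(x, b) = -166 + 3*x
-F(963, E(19)) = -(-166 + 3*963) = -(-166 + 2889) = -1*2723 = -2723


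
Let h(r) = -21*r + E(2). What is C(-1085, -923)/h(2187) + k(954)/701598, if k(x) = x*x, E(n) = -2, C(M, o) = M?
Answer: 7093658599/5370615757 ≈ 1.3208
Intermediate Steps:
k(x) = x**2
h(r) = -2 - 21*r (h(r) = -21*r - 2 = -2 - 21*r)
C(-1085, -923)/h(2187) + k(954)/701598 = -1085/(-2 - 21*2187) + 954**2/701598 = -1085/(-2 - 45927) + 910116*(1/701598) = -1085/(-45929) + 151686/116933 = -1085*(-1/45929) + 151686/116933 = 1085/45929 + 151686/116933 = 7093658599/5370615757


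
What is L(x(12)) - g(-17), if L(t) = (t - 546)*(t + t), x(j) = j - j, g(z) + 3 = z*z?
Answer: -286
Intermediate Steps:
g(z) = -3 + z**2 (g(z) = -3 + z*z = -3 + z**2)
x(j) = 0
L(t) = 2*t*(-546 + t) (L(t) = (-546 + t)*(2*t) = 2*t*(-546 + t))
L(x(12)) - g(-17) = 2*0*(-546 + 0) - (-3 + (-17)**2) = 2*0*(-546) - (-3 + 289) = 0 - 1*286 = 0 - 286 = -286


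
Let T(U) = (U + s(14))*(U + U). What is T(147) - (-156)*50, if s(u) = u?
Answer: 55134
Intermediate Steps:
T(U) = 2*U*(14 + U) (T(U) = (U + 14)*(U + U) = (14 + U)*(2*U) = 2*U*(14 + U))
T(147) - (-156)*50 = 2*147*(14 + 147) - (-156)*50 = 2*147*161 - 1*(-7800) = 47334 + 7800 = 55134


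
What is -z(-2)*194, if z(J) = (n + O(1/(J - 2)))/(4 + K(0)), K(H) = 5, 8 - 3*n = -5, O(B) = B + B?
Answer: -2231/27 ≈ -82.630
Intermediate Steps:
O(B) = 2*B
n = 13/3 (n = 8/3 - ⅓*(-5) = 8/3 + 5/3 = 13/3 ≈ 4.3333)
z(J) = 13/27 + 2/(9*(-2 + J)) (z(J) = (13/3 + 2/(J - 2))/(4 + 5) = (13/3 + 2/(-2 + J))/9 = (13/3 + 2/(-2 + J))*(⅑) = 13/27 + 2/(9*(-2 + J)))
-z(-2)*194 = -(-20 + 13*(-2))/(27*(-2 - 2))*194 = -(1/27)*(-20 - 26)/(-4)*194 = -(1/27)*(-¼)*(-46)*194 = -23*194/54 = -1*2231/27 = -2231/27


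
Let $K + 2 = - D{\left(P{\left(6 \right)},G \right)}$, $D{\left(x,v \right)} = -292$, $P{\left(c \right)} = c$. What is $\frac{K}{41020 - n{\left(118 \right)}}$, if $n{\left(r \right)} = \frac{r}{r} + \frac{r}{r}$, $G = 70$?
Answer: $\frac{145}{20509} \approx 0.0070701$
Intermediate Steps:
$n{\left(r \right)} = 2$ ($n{\left(r \right)} = 1 + 1 = 2$)
$K = 290$ ($K = -2 - -292 = -2 + 292 = 290$)
$\frac{K}{41020 - n{\left(118 \right)}} = \frac{290}{41020 - 2} = \frac{290}{41018} = 290 \cdot \frac{1}{41018} = \frac{145}{20509}$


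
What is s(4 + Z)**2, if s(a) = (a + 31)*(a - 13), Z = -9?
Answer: 219024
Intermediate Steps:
s(a) = (-13 + a)*(31 + a) (s(a) = (31 + a)*(-13 + a) = (-13 + a)*(31 + a))
s(4 + Z)**2 = (-403 + (4 - 9)**2 + 18*(4 - 9))**2 = (-403 + (-5)**2 + 18*(-5))**2 = (-403 + 25 - 90)**2 = (-468)**2 = 219024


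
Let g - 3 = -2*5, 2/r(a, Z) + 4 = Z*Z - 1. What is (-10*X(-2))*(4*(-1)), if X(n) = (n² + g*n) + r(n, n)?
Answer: 640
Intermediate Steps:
r(a, Z) = 2/(-5 + Z²) (r(a, Z) = 2/(-4 + (Z*Z - 1)) = 2/(-4 + (Z² - 1)) = 2/(-4 + (-1 + Z²)) = 2/(-5 + Z²))
g = -7 (g = 3 - 2*5 = 3 - 10 = -7)
X(n) = n² - 7*n + 2/(-5 + n²) (X(n) = (n² - 7*n) + 2/(-5 + n²) = n² - 7*n + 2/(-5 + n²))
(-10*X(-2))*(4*(-1)) = (-10*(2 - 2*(-7 - 2)*(-5 + (-2)²))/(-5 + (-2)²))*(4*(-1)) = -10*(2 - 2*(-9)*(-5 + 4))/(-5 + 4)*(-4) = -10*(2 - 2*(-9)*(-1))/(-1)*(-4) = -(-10)*(2 - 18)*(-4) = -(-10)*(-16)*(-4) = -10*16*(-4) = -160*(-4) = 640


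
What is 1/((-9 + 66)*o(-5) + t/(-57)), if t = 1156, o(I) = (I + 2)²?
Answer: 57/28085 ≈ 0.0020296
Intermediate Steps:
o(I) = (2 + I)²
1/((-9 + 66)*o(-5) + t/(-57)) = 1/((-9 + 66)*(2 - 5)² + 1156/(-57)) = 1/(57*(-3)² + 1156*(-1/57)) = 1/(57*9 - 1156/57) = 1/(513 - 1156/57) = 1/(28085/57) = 57/28085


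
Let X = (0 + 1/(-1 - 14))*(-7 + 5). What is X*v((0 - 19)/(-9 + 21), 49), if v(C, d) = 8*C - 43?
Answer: -334/45 ≈ -7.4222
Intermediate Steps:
v(C, d) = -43 + 8*C
X = 2/15 (X = (0 + 1/(-15))*(-2) = (0 - 1/15)*(-2) = -1/15*(-2) = 2/15 ≈ 0.13333)
X*v((0 - 19)/(-9 + 21), 49) = 2*(-43 + 8*((0 - 19)/(-9 + 21)))/15 = 2*(-43 + 8*(-19/12))/15 = 2*(-43 - 38/3)/15 = (2/15)*(-167/3) = -334/45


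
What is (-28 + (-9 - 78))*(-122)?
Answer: 14030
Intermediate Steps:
(-28 + (-9 - 78))*(-122) = (-28 - 87)*(-122) = -115*(-122) = 14030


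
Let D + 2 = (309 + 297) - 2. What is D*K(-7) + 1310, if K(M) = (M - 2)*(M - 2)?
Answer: 50072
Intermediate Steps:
D = 602 (D = -2 + ((309 + 297) - 2) = -2 + (606 - 2) = -2 + 604 = 602)
K(M) = (-2 + M)**2 (K(M) = (-2 + M)*(-2 + M) = (-2 + M)**2)
D*K(-7) + 1310 = 602*(-2 - 7)**2 + 1310 = 602*(-9)**2 + 1310 = 602*81 + 1310 = 48762 + 1310 = 50072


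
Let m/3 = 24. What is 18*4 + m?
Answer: 144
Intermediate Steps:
m = 72 (m = 3*24 = 72)
18*4 + m = 18*4 + 72 = 72 + 72 = 144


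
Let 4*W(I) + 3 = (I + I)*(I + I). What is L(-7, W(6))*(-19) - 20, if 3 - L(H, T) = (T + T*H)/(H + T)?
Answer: -24775/113 ≈ -219.25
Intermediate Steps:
W(I) = -¾ + I² (W(I) = -¾ + ((I + I)*(I + I))/4 = -¾ + ((2*I)*(2*I))/4 = -¾ + (4*I²)/4 = -¾ + I²)
L(H, T) = 3 - (T + H*T)/(H + T) (L(H, T) = 3 - (T + T*H)/(H + T) = 3 - (T + H*T)/(H + T))
L(-7, W(6))*(-19) - 20 = ((2*(-¾ + 6²) + 3*(-7) - 1*(-7)*(-¾ + 6²))/(-7 + (-¾ + 6²)))*(-19) - 20 = ((2*(-¾ + 36) - 21 - 1*(-7)*(-¾ + 36))/(-7 + (-¾ + 36)))*(-19) - 20 = ((2*(141/4) - 21 - 1*(-7)*141/4)/(-7 + 141/4))*(-19) - 20 = ((141/2 - 21 + 987/4)/(113/4))*(-19) - 20 = ((4/113)*(1185/4))*(-19) - 20 = (1185/113)*(-19) - 20 = -22515/113 - 20 = -24775/113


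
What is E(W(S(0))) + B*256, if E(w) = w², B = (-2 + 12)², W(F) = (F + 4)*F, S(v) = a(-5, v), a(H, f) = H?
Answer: 25625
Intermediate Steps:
S(v) = -5
W(F) = F*(4 + F) (W(F) = (4 + F)*F = F*(4 + F))
B = 100 (B = 10² = 100)
E(W(S(0))) + B*256 = (-5*(4 - 5))² + 100*256 = (-5*(-1))² + 25600 = 5² + 25600 = 25 + 25600 = 25625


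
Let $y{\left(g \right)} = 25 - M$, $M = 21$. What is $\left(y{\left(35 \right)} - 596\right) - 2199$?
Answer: $-2791$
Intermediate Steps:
$y{\left(g \right)} = 4$ ($y{\left(g \right)} = 25 - 21 = 4$)
$\left(y{\left(35 \right)} - 596\right) - 2199 = \left(4 - 596\right) - 2199 = -592 - 2199 = -2791$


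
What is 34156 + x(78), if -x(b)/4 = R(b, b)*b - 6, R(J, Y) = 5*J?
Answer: -87500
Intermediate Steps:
x(b) = 24 - 20*b² (x(b) = -4*((5*b)*b - 6) = -4*(5*b² - 6) = -4*(-6 + 5*b²) = 24 - 20*b²)
34156 + x(78) = 34156 + (24 - 20*78²) = 34156 + (24 - 20*6084) = 34156 + (24 - 121680) = 34156 - 121656 = -87500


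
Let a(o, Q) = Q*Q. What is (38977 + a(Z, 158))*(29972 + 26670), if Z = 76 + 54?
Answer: 3621746122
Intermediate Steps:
Z = 130
a(o, Q) = Q²
(38977 + a(Z, 158))*(29972 + 26670) = (38977 + 158²)*(29972 + 26670) = (38977 + 24964)*56642 = 63941*56642 = 3621746122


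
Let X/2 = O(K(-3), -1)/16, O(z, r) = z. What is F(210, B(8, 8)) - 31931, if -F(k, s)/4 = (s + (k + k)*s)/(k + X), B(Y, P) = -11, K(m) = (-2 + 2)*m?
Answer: -3343493/105 ≈ -31843.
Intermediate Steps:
K(m) = 0 (K(m) = 0*m = 0)
X = 0 (X = 2*(0/16) = 2*(0*(1/16)) = 2*0 = 0)
F(k, s) = -4*(s + 2*k*s)/k (F(k, s) = -4*(s + (k + k)*s)/(k + 0) = -4*(s + (2*k)*s)/k = -4*(s + 2*k*s)/k)
F(210, B(8, 8)) - 31931 = (-8*(-11) - 4*(-11)/210) - 31931 = (88 - 4*(-11)*1/210) - 31931 = (88 + 22/105) - 31931 = 9262/105 - 31931 = -3343493/105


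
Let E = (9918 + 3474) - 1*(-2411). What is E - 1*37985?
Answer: -22182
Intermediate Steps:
E = 15803 (E = 13392 + 2411 = 15803)
E - 1*37985 = 15803 - 1*37985 = 15803 - 37985 = -22182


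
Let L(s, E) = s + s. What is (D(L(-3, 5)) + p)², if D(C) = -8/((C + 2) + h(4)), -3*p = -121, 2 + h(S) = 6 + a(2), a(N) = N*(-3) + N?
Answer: 16129/9 ≈ 1792.1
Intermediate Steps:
a(N) = -2*N (a(N) = -3*N + N = -2*N)
L(s, E) = 2*s
h(S) = 0 (h(S) = -2 + (6 - 2*2) = -2 + (6 - 4) = -2 + 2 = 0)
p = 121/3 (p = -⅓*(-121) = 121/3 ≈ 40.333)
D(C) = -8/(2 + C) (D(C) = -8/((C + 2) + 0) = -8/((2 + C) + 0) = -8/(2 + C))
(D(L(-3, 5)) + p)² = (-8/(2 + 2*(-3)) + 121/3)² = (-8/(2 - 6) + 121/3)² = (-8/(-4) + 121/3)² = (-8*(-¼) + 121/3)² = (2 + 121/3)² = (127/3)² = 16129/9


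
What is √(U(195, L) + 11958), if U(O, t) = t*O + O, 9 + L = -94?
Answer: 2*I*√1983 ≈ 89.062*I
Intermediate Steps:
L = -103 (L = -9 - 94 = -103)
U(O, t) = O + O*t (U(O, t) = O*t + O = O + O*t)
√(U(195, L) + 11958) = √(195*(1 - 103) + 11958) = √(195*(-102) + 11958) = √(-19890 + 11958) = √(-7932) = 2*I*√1983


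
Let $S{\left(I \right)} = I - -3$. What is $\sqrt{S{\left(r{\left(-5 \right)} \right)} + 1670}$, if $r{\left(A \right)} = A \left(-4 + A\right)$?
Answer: $\sqrt{1718} \approx 41.449$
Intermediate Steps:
$S{\left(I \right)} = 3 + I$ ($S{\left(I \right)} = I + 3 = 3 + I$)
$\sqrt{S{\left(r{\left(-5 \right)} \right)} + 1670} = \sqrt{\left(3 - 5 \left(-4 - 5\right)\right) + 1670} = \sqrt{\left(3 - -45\right) + 1670} = \sqrt{\left(3 + 45\right) + 1670} = \sqrt{48 + 1670} = \sqrt{1718}$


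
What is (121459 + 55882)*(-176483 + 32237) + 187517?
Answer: -25580542369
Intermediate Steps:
(121459 + 55882)*(-176483 + 32237) + 187517 = 177341*(-144246) + 187517 = -25580729886 + 187517 = -25580542369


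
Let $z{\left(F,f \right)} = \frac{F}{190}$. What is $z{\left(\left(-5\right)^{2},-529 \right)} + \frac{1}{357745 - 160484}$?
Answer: $\frac{986343}{7495918} \approx 0.13158$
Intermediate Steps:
$z{\left(F,f \right)} = \frac{F}{190}$ ($z{\left(F,f \right)} = F \frac{1}{190} = \frac{F}{190}$)
$z{\left(\left(-5\right)^{2},-529 \right)} + \frac{1}{357745 - 160484} = \frac{\left(-5\right)^{2}}{190} + \frac{1}{357745 - 160484} = \frac{1}{190} \cdot 25 + \frac{1}{197261} = \frac{5}{38} + \frac{1}{197261} = \frac{986343}{7495918}$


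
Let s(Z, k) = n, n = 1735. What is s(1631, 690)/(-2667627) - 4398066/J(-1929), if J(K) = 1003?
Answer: -11732401349587/2675629881 ≈ -4384.9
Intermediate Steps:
s(Z, k) = 1735
s(1631, 690)/(-2667627) - 4398066/J(-1929) = 1735/(-2667627) - 4398066/1003 = 1735*(-1/2667627) - 4398066*1/1003 = -1735/2667627 - 4398066/1003 = -11732401349587/2675629881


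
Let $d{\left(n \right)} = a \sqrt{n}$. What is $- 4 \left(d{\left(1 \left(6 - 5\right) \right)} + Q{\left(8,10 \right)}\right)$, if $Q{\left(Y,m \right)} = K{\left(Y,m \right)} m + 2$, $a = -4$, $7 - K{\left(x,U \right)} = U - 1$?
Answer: $88$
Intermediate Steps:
$K{\left(x,U \right)} = 8 - U$ ($K{\left(x,U \right)} = 7 - \left(U - 1\right) = 7 - \left(-1 + U\right) = 8 - U$)
$Q{\left(Y,m \right)} = 2 + m \left(8 - m\right)$ ($Q{\left(Y,m \right)} = \left(8 - m\right) m + 2 = m \left(8 - m\right) + 2 = 2 + m \left(8 - m\right)$)
$d{\left(n \right)} = - 4 \sqrt{n}$
$- 4 \left(d{\left(1 \left(6 - 5\right) \right)} + Q{\left(8,10 \right)}\right) = - 4 \left(- 4 \sqrt{1 \left(6 - 5\right)} + \left(2 - 10 \left(-8 + 10\right)\right)\right) = - 4 \left(- 4 \sqrt{1 \cdot 1} + \left(2 - 10 \cdot 2\right)\right) = - 4 \left(- 4 \sqrt{1} + \left(2 - 20\right)\right) = - 4 \left(\left(-4\right) 1 - 18\right) = - 4 \left(-4 - 18\right) = \left(-4\right) \left(-22\right) = 88$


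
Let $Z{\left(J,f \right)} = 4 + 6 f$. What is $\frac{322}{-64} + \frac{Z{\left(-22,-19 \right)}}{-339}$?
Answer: $- \frac{51059}{10848} \approx -4.7068$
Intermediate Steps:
$\frac{322}{-64} + \frac{Z{\left(-22,-19 \right)}}{-339} = \frac{322}{-64} + \frac{4 + 6 \left(-19\right)}{-339} = 322 \left(- \frac{1}{64}\right) + \left(4 - 114\right) \left(- \frac{1}{339}\right) = - \frac{161}{32} - - \frac{110}{339} = - \frac{161}{32} + \frac{110}{339} = - \frac{51059}{10848}$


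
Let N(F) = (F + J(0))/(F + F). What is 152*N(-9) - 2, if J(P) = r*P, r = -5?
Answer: 74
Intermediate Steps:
J(P) = -5*P
N(F) = ½ (N(F) = (F - 5*0)/(F + F) = (F + 0)/((2*F)) = F*(1/(2*F)) = ½)
152*N(-9) - 2 = 152*(½) - 2 = 76 - 2 = 74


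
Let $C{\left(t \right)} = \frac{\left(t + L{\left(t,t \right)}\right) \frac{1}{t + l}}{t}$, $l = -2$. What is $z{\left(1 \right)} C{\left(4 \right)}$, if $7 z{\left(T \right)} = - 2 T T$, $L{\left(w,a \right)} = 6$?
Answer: $- \frac{5}{14} \approx -0.35714$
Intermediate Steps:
$z{\left(T \right)} = - \frac{2 T^{2}}{7}$ ($z{\left(T \right)} = \frac{- 2 T T}{7} = \frac{\left(-2\right) T^{2}}{7} = - \frac{2 T^{2}}{7}$)
$C{\left(t \right)} = \frac{6 + t}{t \left(-2 + t\right)}$ ($C{\left(t \right)} = \frac{\left(t + 6\right) \frac{1}{t - 2}}{t} = \frac{\left(6 + t\right) \frac{1}{-2 + t}}{t} = \frac{\frac{1}{-2 + t} \left(6 + t\right)}{t} = \frac{6 + t}{t \left(-2 + t\right)}$)
$z{\left(1 \right)} C{\left(4 \right)} = - \frac{2 \cdot 1^{2}}{7} \frac{6 + 4}{4 \left(-2 + 4\right)} = \left(- \frac{2}{7}\right) 1 \cdot \frac{1}{4} \cdot \frac{1}{2} \cdot 10 = - \frac{2 \cdot \frac{1}{4} \cdot \frac{1}{2} \cdot 10}{7} = \left(- \frac{2}{7}\right) \frac{5}{4} = - \frac{5}{14}$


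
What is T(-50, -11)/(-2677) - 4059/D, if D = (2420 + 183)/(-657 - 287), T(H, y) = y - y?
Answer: 3831696/2603 ≈ 1472.0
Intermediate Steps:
T(H, y) = 0
D = -2603/944 (D = 2603/(-944) = 2603*(-1/944) = -2603/944 ≈ -2.7574)
T(-50, -11)/(-2677) - 4059/D = 0/(-2677) - 4059/(-2603/944) = 0*(-1/2677) - 4059*(-944/2603) = 0 + 3831696/2603 = 3831696/2603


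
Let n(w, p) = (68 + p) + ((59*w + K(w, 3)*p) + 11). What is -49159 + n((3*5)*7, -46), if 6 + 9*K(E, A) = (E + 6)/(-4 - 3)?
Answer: -299735/7 ≈ -42819.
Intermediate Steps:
K(E, A) = -16/21 - E/63 (K(E, A) = -⅔ + ((E + 6)/(-4 - 3))/9 = -⅔ + ((6 + E)/(-7))/9 = -⅔ + ((6 + E)*(-⅐))/9 = -⅔ + (-6/7 - E/7)/9 = -⅔ + (-2/21 - E/63) = -16/21 - E/63)
n(w, p) = 79 + p + 59*w + p*(-16/21 - w/63) (n(w, p) = (68 + p) + ((59*w + (-16/21 - w/63)*p) + 11) = (68 + p) + ((59*w + p*(-16/21 - w/63)) + 11) = (68 + p) + (11 + 59*w + p*(-16/21 - w/63)) = 79 + p + 59*w + p*(-16/21 - w/63))
-49159 + n((3*5)*7, -46) = -49159 + (79 + 59*((3*5)*7) + (5/21)*(-46) - 1/63*(-46)*(3*5)*7) = -49159 + (79 + 59*(15*7) - 230/21 - 1/63*(-46)*15*7) = -49159 + (79 + 59*105 - 230/21 - 1/63*(-46)*105) = -49159 + (79 + 6195 - 230/21 + 230/3) = -49159 + 44378/7 = -299735/7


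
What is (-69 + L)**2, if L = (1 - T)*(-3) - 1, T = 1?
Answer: 4900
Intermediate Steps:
L = -1 (L = (1 - 1*1)*(-3) - 1 = (1 - 1)*(-3) - 1 = 0*(-3) - 1 = 0 - 1 = -1)
(-69 + L)**2 = (-69 - 1)**2 = (-70)**2 = 4900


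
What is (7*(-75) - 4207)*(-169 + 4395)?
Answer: -19997432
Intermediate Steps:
(7*(-75) - 4207)*(-169 + 4395) = (-525 - 4207)*4226 = -4732*4226 = -19997432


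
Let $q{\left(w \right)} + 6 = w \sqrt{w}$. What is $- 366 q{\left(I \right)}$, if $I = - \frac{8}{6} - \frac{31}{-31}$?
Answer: $2196 + \frac{122 i \sqrt{3}}{3} \approx 2196.0 + 70.437 i$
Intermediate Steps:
$I = - \frac{1}{3}$ ($I = \left(-8\right) \frac{1}{6} - -1 = - \frac{4}{3} + 1 = - \frac{1}{3} \approx -0.33333$)
$q{\left(w \right)} = -6 + w^{\frac{3}{2}}$ ($q{\left(w \right)} = -6 + w \sqrt{w} = -6 + w^{\frac{3}{2}}$)
$- 366 q{\left(I \right)} = - 366 \left(-6 + \left(- \frac{1}{3}\right)^{\frac{3}{2}}\right) = - 366 \left(-6 - \frac{i \sqrt{3}}{9}\right) = 2196 + \frac{122 i \sqrt{3}}{3}$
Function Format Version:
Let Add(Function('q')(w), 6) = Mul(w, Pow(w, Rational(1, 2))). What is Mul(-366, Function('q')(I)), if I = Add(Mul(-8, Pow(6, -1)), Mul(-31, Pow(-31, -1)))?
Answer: Add(2196, Mul(Rational(122, 3), I, Pow(3, Rational(1, 2)))) ≈ Add(2196.0, Mul(70.437, I))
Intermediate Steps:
I = Rational(-1, 3) (I = Add(Mul(-8, Rational(1, 6)), Mul(-31, Rational(-1, 31))) = Add(Rational(-4, 3), 1) = Rational(-1, 3) ≈ -0.33333)
Function('q')(w) = Add(-6, Pow(w, Rational(3, 2))) (Function('q')(w) = Add(-6, Mul(w, Pow(w, Rational(1, 2)))) = Add(-6, Pow(w, Rational(3, 2))))
Mul(-366, Function('q')(I)) = Mul(-366, Add(-6, Pow(Rational(-1, 3), Rational(3, 2)))) = Mul(-366, Add(-6, Mul(Rational(-1, 9), I, Pow(3, Rational(1, 2))))) = Add(2196, Mul(Rational(122, 3), I, Pow(3, Rational(1, 2))))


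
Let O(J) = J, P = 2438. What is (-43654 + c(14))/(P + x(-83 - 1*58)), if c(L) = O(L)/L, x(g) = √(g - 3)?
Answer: -53213007/2971994 + 130959*I/1485997 ≈ -17.905 + 0.088129*I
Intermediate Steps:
x(g) = √(-3 + g)
c(L) = 1 (c(L) = L/L = 1)
(-43654 + c(14))/(P + x(-83 - 1*58)) = (-43654 + 1)/(2438 + √(-3 + (-83 - 1*58))) = -43653/(2438 + √(-3 + (-83 - 58))) = -43653/(2438 + √(-3 - 141)) = -43653/(2438 + √(-144)) = -43653*(2438 - 12*I)/5943988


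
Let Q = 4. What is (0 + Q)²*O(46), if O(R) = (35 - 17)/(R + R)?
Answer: 72/23 ≈ 3.1304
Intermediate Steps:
O(R) = 9/R (O(R) = 18/((2*R)) = 18*(1/(2*R)) = 9/R)
(0 + Q)²*O(46) = (0 + 4)²*(9/46) = 4²*(9*(1/46)) = 16*(9/46) = 72/23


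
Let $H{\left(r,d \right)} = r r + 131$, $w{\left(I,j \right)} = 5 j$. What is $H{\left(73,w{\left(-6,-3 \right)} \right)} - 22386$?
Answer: $-16926$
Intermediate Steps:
$H{\left(r,d \right)} = 131 + r^{2}$ ($H{\left(r,d \right)} = r^{2} + 131 = 131 + r^{2}$)
$H{\left(73,w{\left(-6,-3 \right)} \right)} - 22386 = \left(131 + 73^{2}\right) - 22386 = \left(131 + 5329\right) - 22386 = 5460 - 22386 = -16926$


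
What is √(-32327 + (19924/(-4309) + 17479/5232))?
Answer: I*√1026954295290533319/5636172 ≈ 179.8*I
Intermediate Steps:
√(-32327 + (19924/(-4309) + 17479/5232)) = √(-32327 + (19924*(-1/4309) + 17479*(1/5232))) = √(-32327 + (-19924/4309 + 17479/5232)) = √(-32327 - 28925357/22544688) = √(-728831054333/22544688) = I*√1026954295290533319/5636172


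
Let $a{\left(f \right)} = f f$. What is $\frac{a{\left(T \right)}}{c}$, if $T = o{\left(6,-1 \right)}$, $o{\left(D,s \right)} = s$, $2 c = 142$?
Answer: $\frac{1}{71} \approx 0.014085$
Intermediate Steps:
$c = 71$ ($c = \frac{1}{2} \cdot 142 = 71$)
$T = -1$
$a{\left(f \right)} = f^{2}$
$\frac{a{\left(T \right)}}{c} = \frac{\left(-1\right)^{2}}{71} = 1 \cdot \frac{1}{71} = \frac{1}{71}$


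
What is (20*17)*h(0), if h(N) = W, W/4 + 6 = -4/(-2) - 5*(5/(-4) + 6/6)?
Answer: -3740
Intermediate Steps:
W = -11 (W = -24 + 4*(-4/(-2) - 5*(5/(-4) + 6/6)) = -24 + 4*(-4*(-½) - 5*(5*(-¼) + 6*(⅙))) = -24 + 4*(2 - 5*(-5/4 + 1)) = -24 + 4*(2 - 5*(-¼)) = -24 + 4*(2 + 5/4) = -24 + 4*(13/4) = -24 + 13 = -11)
h(N) = -11
(20*17)*h(0) = (20*17)*(-11) = 340*(-11) = -3740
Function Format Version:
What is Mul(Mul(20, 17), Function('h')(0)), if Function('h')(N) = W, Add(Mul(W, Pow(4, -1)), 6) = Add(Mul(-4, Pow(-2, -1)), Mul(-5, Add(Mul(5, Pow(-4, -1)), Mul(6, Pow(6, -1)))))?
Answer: -3740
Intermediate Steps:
W = -11 (W = Add(-24, Mul(4, Add(Mul(-4, Pow(-2, -1)), Mul(-5, Add(Mul(5, Pow(-4, -1)), Mul(6, Pow(6, -1))))))) = Add(-24, Mul(4, Add(Mul(-4, Rational(-1, 2)), Mul(-5, Add(Mul(5, Rational(-1, 4)), Mul(6, Rational(1, 6))))))) = Add(-24, Mul(4, Add(2, Mul(-5, Add(Rational(-5, 4), 1))))) = Add(-24, Mul(4, Add(2, Mul(-5, Rational(-1, 4))))) = Add(-24, Mul(4, Add(2, Rational(5, 4)))) = Add(-24, Mul(4, Rational(13, 4))) = Add(-24, 13) = -11)
Function('h')(N) = -11
Mul(Mul(20, 17), Function('h')(0)) = Mul(Mul(20, 17), -11) = Mul(340, -11) = -3740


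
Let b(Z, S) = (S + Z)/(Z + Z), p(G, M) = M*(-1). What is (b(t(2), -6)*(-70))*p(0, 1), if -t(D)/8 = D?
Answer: 385/8 ≈ 48.125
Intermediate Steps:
p(G, M) = -M
t(D) = -8*D
b(Z, S) = (S + Z)/(2*Z) (b(Z, S) = (S + Z)/((2*Z)) = (S + Z)*(1/(2*Z)) = (S + Z)/(2*Z))
(b(t(2), -6)*(-70))*p(0, 1) = (((-6 - 8*2)/(2*((-8*2))))*(-70))*(-1*1) = (((1/2)*(-6 - 16)/(-16))*(-70))*(-1) = (((1/2)*(-1/16)*(-22))*(-70))*(-1) = ((11/16)*(-70))*(-1) = -385/8*(-1) = 385/8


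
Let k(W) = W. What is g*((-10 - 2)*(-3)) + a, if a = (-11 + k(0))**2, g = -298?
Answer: -10607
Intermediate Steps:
a = 121 (a = (-11 + 0)**2 = (-11)**2 = 121)
g*((-10 - 2)*(-3)) + a = -298*(-10 - 2)*(-3) + 121 = -(-3576)*(-3) + 121 = -298*36 + 121 = -10728 + 121 = -10607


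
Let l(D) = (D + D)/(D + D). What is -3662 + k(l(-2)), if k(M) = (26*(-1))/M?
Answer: -3688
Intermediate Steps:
l(D) = 1 (l(D) = (2*D)/((2*D)) = (2*D)*(1/(2*D)) = 1)
k(M) = -26/M
-3662 + k(l(-2)) = -3662 - 26/1 = -3662 - 26*1 = -3662 - 26 = -3688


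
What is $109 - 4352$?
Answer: $-4243$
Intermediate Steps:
$109 - 4352 = -4243$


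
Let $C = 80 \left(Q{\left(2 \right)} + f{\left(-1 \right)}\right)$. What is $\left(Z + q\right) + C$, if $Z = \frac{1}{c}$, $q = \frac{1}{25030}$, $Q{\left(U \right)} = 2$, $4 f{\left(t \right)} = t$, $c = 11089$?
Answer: $\frac{38858109919}{277557670} \approx 140.0$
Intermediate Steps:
$f{\left(t \right)} = \frac{t}{4}$
$q = \frac{1}{25030} \approx 3.9952 \cdot 10^{-5}$
$Z = \frac{1}{11089} \approx 9.0179 \cdot 10^{-5}$
$C = 140$ ($C = 80 \left(2 + \frac{1}{4} \left(-1\right)\right) = 80 \left(2 - \frac{1}{4}\right) = 80 \cdot \frac{7}{4} = 140$)
$\left(Z + q\right) + C = \left(\frac{1}{11089} + \frac{1}{25030}\right) + 140 = \frac{36119}{277557670} + 140 = \frac{38858109919}{277557670}$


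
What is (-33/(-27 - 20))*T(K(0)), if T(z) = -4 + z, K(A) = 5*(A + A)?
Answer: -132/47 ≈ -2.8085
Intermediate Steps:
K(A) = 10*A (K(A) = 5*(2*A) = 10*A)
(-33/(-27 - 20))*T(K(0)) = (-33/(-27 - 20))*(-4 + 10*0) = (-33/(-47))*(-4 + 0) = -33*(-1/47)*(-4) = (33/47)*(-4) = -132/47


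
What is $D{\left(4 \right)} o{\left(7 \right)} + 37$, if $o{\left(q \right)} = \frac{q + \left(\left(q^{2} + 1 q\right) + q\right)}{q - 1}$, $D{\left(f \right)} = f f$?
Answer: $\frac{671}{3} \approx 223.67$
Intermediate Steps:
$D{\left(f \right)} = f^{2}$
$o{\left(q \right)} = \frac{q^{2} + 3 q}{-1 + q}$ ($o{\left(q \right)} = \frac{q + \left(\left(q^{2} + q\right) + q\right)}{-1 + q} = \frac{q + \left(\left(q + q^{2}\right) + q\right)}{-1 + q} = \frac{q + \left(q^{2} + 2 q\right)}{-1 + q} = \frac{q^{2} + 3 q}{-1 + q}$)
$D{\left(4 \right)} o{\left(7 \right)} + 37 = 4^{2} \frac{7 \left(3 + 7\right)}{-1 + 7} + 37 = 16 \cdot 7 \cdot \frac{1}{6} \cdot 10 + 37 = 16 \cdot \frac{35}{3} + 37 = \frac{560}{3} + 37 = \frac{671}{3}$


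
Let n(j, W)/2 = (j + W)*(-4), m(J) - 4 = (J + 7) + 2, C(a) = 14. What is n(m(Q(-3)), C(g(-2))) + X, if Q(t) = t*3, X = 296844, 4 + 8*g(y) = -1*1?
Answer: 296700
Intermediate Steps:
g(y) = -5/8 (g(y) = -1/2 + (-1*1)/8 = -1/2 + (1/8)*(-1) = -1/2 - 1/8 = -5/8)
Q(t) = 3*t
m(J) = 13 + J (m(J) = 4 + ((J + 7) + 2) = 4 + ((7 + J) + 2) = 4 + (9 + J) = 13 + J)
n(j, W) = -8*W - 8*j (n(j, W) = 2*((j + W)*(-4)) = 2*((W + j)*(-4)) = 2*(-4*W - 4*j) = -8*W - 8*j)
n(m(Q(-3)), C(g(-2))) + X = (-8*14 - 8*(13 + 3*(-3))) + 296844 = (-112 - 8*(13 - 9)) + 296844 = (-112 - 8*4) + 296844 = (-112 - 32) + 296844 = -144 + 296844 = 296700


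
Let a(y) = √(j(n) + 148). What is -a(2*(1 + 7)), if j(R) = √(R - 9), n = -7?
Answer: -2*√(37 + I) ≈ -12.167 - 0.16438*I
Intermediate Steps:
j(R) = √(-9 + R)
a(y) = √(148 + 4*I) (a(y) = √(√(-9 - 7) + 148) = √(√(-16) + 148) = √(4*I + 148) = √(148 + 4*I))
-a(2*(1 + 7)) = -2*√(37 + I)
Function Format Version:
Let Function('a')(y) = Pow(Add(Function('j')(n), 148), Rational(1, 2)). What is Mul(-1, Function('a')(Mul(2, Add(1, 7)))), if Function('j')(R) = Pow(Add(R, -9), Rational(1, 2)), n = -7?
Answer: Mul(-2, Pow(Add(37, I), Rational(1, 2))) ≈ Add(-12.167, Mul(-0.16438, I))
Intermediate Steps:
Function('j')(R) = Pow(Add(-9, R), Rational(1, 2))
Function('a')(y) = Pow(Add(148, Mul(4, I)), Rational(1, 2)) (Function('a')(y) = Pow(Add(Pow(Add(-9, -7), Rational(1, 2)), 148), Rational(1, 2)) = Pow(Add(Pow(-16, Rational(1, 2)), 148), Rational(1, 2)) = Pow(Add(Mul(4, I), 148), Rational(1, 2)) = Pow(Add(148, Mul(4, I)), Rational(1, 2)))
Mul(-1, Function('a')(Mul(2, Add(1, 7)))) = Mul(-1, Mul(2, Pow(Add(37, I), Rational(1, 2)))) = Mul(-2, Pow(Add(37, I), Rational(1, 2)))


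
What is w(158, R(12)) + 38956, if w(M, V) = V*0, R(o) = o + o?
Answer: 38956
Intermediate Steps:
R(o) = 2*o
w(M, V) = 0
w(158, R(12)) + 38956 = 0 + 38956 = 38956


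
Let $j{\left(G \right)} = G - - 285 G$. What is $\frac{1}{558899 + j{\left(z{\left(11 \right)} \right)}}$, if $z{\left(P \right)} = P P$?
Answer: $\frac{1}{593505} \approx 1.6849 \cdot 10^{-6}$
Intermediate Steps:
$z{\left(P \right)} = P^{2}$
$j{\left(G \right)} = 286 G$ ($j{\left(G \right)} = G + 285 G = 286 G$)
$\frac{1}{558899 + j{\left(z{\left(11 \right)} \right)}} = \frac{1}{558899 + 286 \cdot 11^{2}} = \frac{1}{558899 + 286 \cdot 121} = \frac{1}{558899 + 34606} = \frac{1}{593505}$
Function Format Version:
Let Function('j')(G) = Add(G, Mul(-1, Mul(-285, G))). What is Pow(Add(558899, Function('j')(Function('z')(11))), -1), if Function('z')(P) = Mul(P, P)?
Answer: Rational(1, 593505) ≈ 1.6849e-6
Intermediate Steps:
Function('z')(P) = Pow(P, 2)
Function('j')(G) = Mul(286, G) (Function('j')(G) = Add(G, Mul(285, G)) = Mul(286, G))
Pow(Add(558899, Function('j')(Function('z')(11))), -1) = Pow(Add(558899, Mul(286, Pow(11, 2))), -1) = Pow(Add(558899, Mul(286, 121)), -1) = Pow(Add(558899, 34606), -1) = Pow(593505, -1) = Rational(1, 593505)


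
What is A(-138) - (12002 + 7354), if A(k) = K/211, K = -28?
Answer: -4084144/211 ≈ -19356.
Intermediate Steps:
A(k) = -28/211
A(-138) - (12002 + 7354) = -28/211 - (12002 + 7354) = -28/211 - 1*19356 = -28/211 - 19356 = -4084144/211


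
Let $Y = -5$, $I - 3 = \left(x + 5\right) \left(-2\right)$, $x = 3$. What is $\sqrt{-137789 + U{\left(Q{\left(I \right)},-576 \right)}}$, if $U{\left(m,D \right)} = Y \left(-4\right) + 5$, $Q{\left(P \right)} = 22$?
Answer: $2 i \sqrt{34441} \approx 371.17 i$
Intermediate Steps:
$I = -13$ ($I = 3 + \left(3 + 5\right) \left(-2\right) = 3 + 8 \left(-2\right) = 3 - 16 = -13$)
$U{\left(m,D \right)} = 25$ ($U{\left(m,D \right)} = \left(-5\right) \left(-4\right) + 5 = 20 + 5 = 25$)
$\sqrt{-137789 + U{\left(Q{\left(I \right)},-576 \right)}} = \sqrt{-137789 + 25} = \sqrt{-137764} = 2 i \sqrt{34441}$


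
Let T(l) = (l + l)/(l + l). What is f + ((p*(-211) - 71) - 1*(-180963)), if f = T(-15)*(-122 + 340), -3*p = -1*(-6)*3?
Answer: 182376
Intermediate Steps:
T(l) = 1 (T(l) = (2*l)/((2*l)) = (2*l)*(1/(2*l)) = 1)
p = -6 (p = -(-1*(-6))*3/3 = -2*3 = -⅓*18 = -6)
f = 218 (f = 1*(-122 + 340) = 1*218 = 218)
f + ((p*(-211) - 71) - 1*(-180963)) = 218 + ((-6*(-211) - 71) - 1*(-180963)) = 218 + ((1266 - 71) + 180963) = 218 + (1195 + 180963) = 218 + 182158 = 182376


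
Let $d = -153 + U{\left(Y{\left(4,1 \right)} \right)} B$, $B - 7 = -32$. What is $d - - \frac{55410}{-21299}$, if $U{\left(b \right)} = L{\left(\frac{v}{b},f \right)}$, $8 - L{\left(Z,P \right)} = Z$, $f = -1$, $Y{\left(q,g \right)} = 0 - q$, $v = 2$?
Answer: $- \frac{15680389}{42598} \approx -368.1$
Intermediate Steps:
$B = -25$ ($B = 7 - 32 = -25$)
$Y{\left(q,g \right)} = - q$
$L{\left(Z,P \right)} = 8 - Z$
$U{\left(b \right)} = 8 - \frac{2}{b}$
$d = - \frac{731}{2}$ ($d = -153 + \left(8 - \frac{2}{\left(-1\right) 4}\right) \left(-25\right) = -153 + \left(8 - \frac{2}{-4}\right) \left(-25\right) = -153 + \left(8 - - \frac{1}{2}\right) \left(-25\right) = -153 + \left(8 + \frac{1}{2}\right) \left(-25\right) = -153 + \frac{17}{2} \left(-25\right) = -153 - \frac{425}{2} = - \frac{731}{2} \approx -365.5$)
$d - - \frac{55410}{-21299} = - \frac{731}{2} - - \frac{55410}{-21299} = - \frac{731}{2} - \left(-55410\right) \left(- \frac{1}{21299}\right) = - \frac{731}{2} - \frac{55410}{21299} = - \frac{15680389}{42598}$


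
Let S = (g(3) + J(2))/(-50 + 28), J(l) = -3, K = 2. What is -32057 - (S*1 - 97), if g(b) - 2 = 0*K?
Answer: -703121/22 ≈ -31960.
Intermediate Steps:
g(b) = 2 (g(b) = 2 + 0*2 = 2 + 0 = 2)
S = 1/22 (S = (2 - 3)/(-50 + 28) = -1/(-22) = -1*(-1/22) = 1/22 ≈ 0.045455)
-32057 - (S*1 - 97) = -32057 - ((1/22)*1 - 97) = -32057 - (1/22 - 97) = -32057 - 1*(-2133/22) = -32057 + 2133/22 = -703121/22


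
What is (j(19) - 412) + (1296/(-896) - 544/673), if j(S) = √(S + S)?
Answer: -15612433/37688 + √38 ≈ -408.09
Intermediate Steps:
j(S) = √2*√S (j(S) = √(2*S) = √2*√S)
(j(19) - 412) + (1296/(-896) - 544/673) = (√2*√19 - 412) + (1296/(-896) - 544/673) = (√38 - 412) + (1296*(-1/896) - 544*1/673) = (-412 + √38) + (-81/56 - 544/673) = (-412 + √38) - 84977/37688 = -15612433/37688 + √38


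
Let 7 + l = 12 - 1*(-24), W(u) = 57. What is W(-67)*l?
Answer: 1653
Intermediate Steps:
l = 29 (l = -7 + (12 - 1*(-24)) = -7 + (12 + 24) = -7 + 36 = 29)
W(-67)*l = 57*29 = 1653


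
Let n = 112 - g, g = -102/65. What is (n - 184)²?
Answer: 20958084/4225 ≈ 4960.5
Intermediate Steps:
g = -102/65 (g = -102*1/65 = -102/65 ≈ -1.5692)
n = 7382/65 (n = 112 - 1*(-102/65) = 112 + 102/65 = 7382/65 ≈ 113.57)
(n - 184)² = (7382/65 - 184)² = (-4578/65)² = 20958084/4225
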